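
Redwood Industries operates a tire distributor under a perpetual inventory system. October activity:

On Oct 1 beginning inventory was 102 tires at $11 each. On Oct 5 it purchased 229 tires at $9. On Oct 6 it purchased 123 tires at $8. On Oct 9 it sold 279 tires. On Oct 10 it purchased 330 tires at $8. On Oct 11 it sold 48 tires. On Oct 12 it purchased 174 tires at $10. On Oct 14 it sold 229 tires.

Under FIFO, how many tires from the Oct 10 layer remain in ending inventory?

Oct 9, 279 sold [FIFO — oldest first]: 102 @ $11 + 177 @ $9 = $2,715
Oct 11, 48 sold [FIFO — oldest first]: 48 @ $9 = $432
Oct 14, 229 sold [FIFO — oldest first]: 4 @ $9 + 123 @ $8 + 102 @ $8 = $1,836
Total COGS = $2,715 + $432 + $1,836 = $4,983
Ending inventory: 228 @ $8 + 174 @ $10 = $3,564

228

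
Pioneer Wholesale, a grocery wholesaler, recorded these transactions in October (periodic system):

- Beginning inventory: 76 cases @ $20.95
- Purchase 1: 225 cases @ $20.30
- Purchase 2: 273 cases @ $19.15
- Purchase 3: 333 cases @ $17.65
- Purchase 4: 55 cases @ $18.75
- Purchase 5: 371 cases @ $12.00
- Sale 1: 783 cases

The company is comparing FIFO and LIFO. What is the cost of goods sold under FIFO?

FIFO COGS: 76 @ $20.95 + 225 @ $20.30 + 273 @ $19.15 + 209 @ $17.65 = $15,076.50
LIFO COGS: 371 @ $12.00 + 55 @ $18.75 + 333 @ $17.65 + 24 @ $19.15 = $11,820.30

COGS = $15,076.50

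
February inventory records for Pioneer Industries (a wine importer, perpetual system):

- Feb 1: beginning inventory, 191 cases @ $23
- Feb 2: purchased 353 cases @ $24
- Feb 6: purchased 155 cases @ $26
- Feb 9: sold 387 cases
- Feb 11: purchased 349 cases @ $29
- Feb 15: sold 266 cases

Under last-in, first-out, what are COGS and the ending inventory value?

Feb 9, 387 sold [LIFO — newest first]: 155 @ $26 + 232 @ $24 = $9,598
Feb 15, 266 sold [LIFO — newest first]: 266 @ $29 = $7,714
Total COGS = $9,598 + $7,714 = $17,312
Ending inventory: 191 @ $23 + 121 @ $24 + 83 @ $29 = $9,704

COGS = $17,312; ending inventory = $9,704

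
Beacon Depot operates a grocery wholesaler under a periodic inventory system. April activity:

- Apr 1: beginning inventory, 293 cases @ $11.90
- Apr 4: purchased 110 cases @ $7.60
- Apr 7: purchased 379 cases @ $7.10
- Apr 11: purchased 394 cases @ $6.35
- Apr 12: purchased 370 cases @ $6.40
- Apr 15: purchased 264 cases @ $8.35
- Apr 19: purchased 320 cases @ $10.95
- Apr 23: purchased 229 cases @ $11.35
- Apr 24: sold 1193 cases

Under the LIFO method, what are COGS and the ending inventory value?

Apr 24, 1193 sold [LIFO — newest first]: 229 @ $11.35 + 320 @ $10.95 + 264 @ $8.35 + 370 @ $6.40 + 10 @ $6.35 = $10,739.05
Ending inventory: 293 @ $11.90 + 110 @ $7.60 + 379 @ $7.10 + 384 @ $6.35 = $9,452.00

COGS = $10,739.05; ending inventory = $9,452.00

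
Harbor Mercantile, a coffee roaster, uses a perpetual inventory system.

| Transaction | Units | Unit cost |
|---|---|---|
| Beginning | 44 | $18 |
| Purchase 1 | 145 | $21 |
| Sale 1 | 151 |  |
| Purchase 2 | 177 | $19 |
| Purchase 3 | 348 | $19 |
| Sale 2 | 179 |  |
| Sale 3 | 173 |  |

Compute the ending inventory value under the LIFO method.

Ending inventory = $3,971

Sale 1 (151) [LIFO — newest first]: 145 @ $21 + 6 @ $18 = $3,153
Sale 2 (179) [LIFO — newest first]: 179 @ $19 = $3,401
Sale 3 (173) [LIFO — newest first]: 169 @ $19 + 4 @ $19 = $3,287
Total COGS = $3,153 + $3,401 + $3,287 = $9,841
Ending inventory: 38 @ $18 + 173 @ $19 = $3,971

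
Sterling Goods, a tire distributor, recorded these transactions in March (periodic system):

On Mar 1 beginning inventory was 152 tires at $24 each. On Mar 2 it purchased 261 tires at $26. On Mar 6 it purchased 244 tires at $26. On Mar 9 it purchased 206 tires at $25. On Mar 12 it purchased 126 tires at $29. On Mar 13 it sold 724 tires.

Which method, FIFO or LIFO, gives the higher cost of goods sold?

LIFO

FIFO COGS: 152 @ $24 + 261 @ $26 + 244 @ $26 + 67 @ $25 = $18,453
LIFO COGS: 126 @ $29 + 206 @ $25 + 244 @ $26 + 148 @ $26 = $18,996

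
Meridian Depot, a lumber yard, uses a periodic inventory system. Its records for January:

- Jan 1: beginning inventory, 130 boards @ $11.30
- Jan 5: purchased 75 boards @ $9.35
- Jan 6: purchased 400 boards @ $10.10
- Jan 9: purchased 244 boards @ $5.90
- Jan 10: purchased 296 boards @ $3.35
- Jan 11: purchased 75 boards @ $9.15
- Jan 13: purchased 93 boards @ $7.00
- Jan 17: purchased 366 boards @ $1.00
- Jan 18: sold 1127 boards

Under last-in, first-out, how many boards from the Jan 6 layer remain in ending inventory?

Jan 18, 1127 sold [LIFO — newest first]: 366 @ $1.00 + 93 @ $7.00 + 75 @ $9.15 + 296 @ $3.35 + 244 @ $5.90 + 53 @ $10.10 = $4,669.75
Ending inventory: 130 @ $11.30 + 75 @ $9.35 + 347 @ $10.10 = $5,674.95
Check: goods available $10,344.70 = COGS $4,669.75 + ending $5,674.95

347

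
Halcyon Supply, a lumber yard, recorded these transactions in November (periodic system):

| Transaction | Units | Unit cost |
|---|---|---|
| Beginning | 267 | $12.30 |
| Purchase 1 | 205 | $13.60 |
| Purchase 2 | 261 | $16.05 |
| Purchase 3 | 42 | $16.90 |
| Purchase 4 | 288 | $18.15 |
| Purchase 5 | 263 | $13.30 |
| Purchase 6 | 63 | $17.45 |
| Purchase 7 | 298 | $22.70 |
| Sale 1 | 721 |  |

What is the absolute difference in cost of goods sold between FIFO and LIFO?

FIFO COGS: 267 @ $12.30 + 205 @ $13.60 + 249 @ $16.05 = $10,068.55
LIFO COGS: 298 @ $22.70 + 63 @ $17.45 + 263 @ $13.30 + 97 @ $18.15 = $13,122.40
Difference = |$10,068.55 − $13,122.40| = $3,053.85

$3,053.85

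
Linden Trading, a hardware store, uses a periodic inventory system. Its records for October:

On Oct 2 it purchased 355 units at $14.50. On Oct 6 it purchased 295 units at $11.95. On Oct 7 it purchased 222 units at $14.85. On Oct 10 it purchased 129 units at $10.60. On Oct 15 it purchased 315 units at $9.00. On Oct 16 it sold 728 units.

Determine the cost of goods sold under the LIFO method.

COGS = $8,240.00

Oct 16, 728 sold [LIFO — newest first]: 315 @ $9.00 + 129 @ $10.60 + 222 @ $14.85 + 62 @ $11.95 = $8,240.00
Ending inventory: 355 @ $14.50 + 233 @ $11.95 = $7,931.85
Check: goods available $16,171.85 = COGS $8,240.00 + ending $7,931.85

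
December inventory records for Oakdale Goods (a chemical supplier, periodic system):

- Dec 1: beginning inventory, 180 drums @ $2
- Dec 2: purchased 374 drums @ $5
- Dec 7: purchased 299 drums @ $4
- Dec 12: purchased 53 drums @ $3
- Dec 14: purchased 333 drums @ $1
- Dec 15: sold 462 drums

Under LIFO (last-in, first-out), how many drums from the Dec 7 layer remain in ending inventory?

Dec 15, 462 sold [LIFO — newest first]: 333 @ $1 + 53 @ $3 + 76 @ $4 = $796
Ending inventory: 180 @ $2 + 374 @ $5 + 223 @ $4 = $3,122
Check: goods available $3,918 = COGS $796 + ending $3,122

223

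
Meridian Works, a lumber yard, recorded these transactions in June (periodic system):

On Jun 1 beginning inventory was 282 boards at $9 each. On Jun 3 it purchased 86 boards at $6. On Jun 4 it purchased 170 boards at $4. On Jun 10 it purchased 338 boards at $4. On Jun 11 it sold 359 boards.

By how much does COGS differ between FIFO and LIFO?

$1,564

FIFO COGS: 282 @ $9 + 77 @ $6 = $3,000
LIFO COGS: 338 @ $4 + 21 @ $4 = $1,436
Difference = |$3,000 − $1,436| = $1,564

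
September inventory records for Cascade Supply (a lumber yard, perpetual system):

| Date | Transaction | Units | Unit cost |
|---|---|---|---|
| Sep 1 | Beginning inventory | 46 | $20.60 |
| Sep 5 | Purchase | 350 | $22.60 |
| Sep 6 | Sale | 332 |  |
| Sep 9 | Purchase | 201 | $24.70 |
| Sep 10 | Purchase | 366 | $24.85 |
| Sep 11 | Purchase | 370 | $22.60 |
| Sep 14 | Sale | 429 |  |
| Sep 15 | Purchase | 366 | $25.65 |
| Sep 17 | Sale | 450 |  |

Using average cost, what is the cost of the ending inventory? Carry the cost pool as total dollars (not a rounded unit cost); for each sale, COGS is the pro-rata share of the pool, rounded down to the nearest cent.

Ending inventory = $11,975.45

After Sep 1: 46 on hand, pool $947.60 (≈ $20.6000 each)
After Sep 5: 396 on hand, pool $8,857.60 (≈ $22.3677 each)
Sep 6, sell 332: 332/396 × $8,857.60 → $7,426.06
After Sep 9: 265 on hand, pool $6,396.24 (≈ $24.1368 each)
After Sep 10: 631 on hand, pool $15,491.34 (≈ $24.5505 each)
After Sep 11: 1001 on hand, pool $23,853.34 (≈ $23.8295 each)
Sep 14, sell 429: 429/1001 × $23,853.34 → $10,222.86
After Sep 15: 938 on hand, pool $23,018.38 (≈ $24.5399 each)
Sep 17, sell 450: 450/938 × $23,018.38 → $11,042.93
Total COGS = $7,426.06 + $10,222.86 + $11,042.93 = $28,691.85
Ending inventory (cost pool remaining) = $11,975.45
Check: goods available $40,667.30 = COGS $28,691.85 + ending $11,975.45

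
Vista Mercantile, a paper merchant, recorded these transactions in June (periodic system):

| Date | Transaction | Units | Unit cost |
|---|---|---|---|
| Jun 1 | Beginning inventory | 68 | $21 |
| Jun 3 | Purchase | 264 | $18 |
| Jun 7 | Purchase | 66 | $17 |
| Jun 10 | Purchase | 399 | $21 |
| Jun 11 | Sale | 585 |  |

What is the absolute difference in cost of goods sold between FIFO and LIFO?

FIFO COGS: 68 @ $21 + 264 @ $18 + 66 @ $17 + 187 @ $21 = $11,229
LIFO COGS: 399 @ $21 + 66 @ $17 + 120 @ $18 = $11,661
Difference = |$11,229 − $11,661| = $432

$432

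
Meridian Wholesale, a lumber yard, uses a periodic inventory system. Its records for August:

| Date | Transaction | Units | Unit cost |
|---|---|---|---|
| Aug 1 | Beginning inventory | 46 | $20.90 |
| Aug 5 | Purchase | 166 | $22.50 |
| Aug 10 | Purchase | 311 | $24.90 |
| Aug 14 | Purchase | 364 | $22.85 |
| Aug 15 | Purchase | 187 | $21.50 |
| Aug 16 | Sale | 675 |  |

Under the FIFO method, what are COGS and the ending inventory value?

COGS = $15,913.50; ending inventory = $8,864.70

Aug 16, 675 sold [FIFO — oldest first]: 46 @ $20.90 + 166 @ $22.50 + 311 @ $24.90 + 152 @ $22.85 = $15,913.50
Ending inventory: 212 @ $22.85 + 187 @ $21.50 = $8,864.70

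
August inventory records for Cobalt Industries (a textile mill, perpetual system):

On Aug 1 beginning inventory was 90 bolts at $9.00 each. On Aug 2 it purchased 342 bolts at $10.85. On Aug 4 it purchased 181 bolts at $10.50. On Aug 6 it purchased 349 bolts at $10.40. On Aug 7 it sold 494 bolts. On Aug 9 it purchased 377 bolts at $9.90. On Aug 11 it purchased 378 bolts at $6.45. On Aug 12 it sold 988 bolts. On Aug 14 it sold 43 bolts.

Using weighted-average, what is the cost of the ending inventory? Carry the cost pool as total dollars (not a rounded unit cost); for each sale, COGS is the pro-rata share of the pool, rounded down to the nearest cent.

Ending inventory = $1,736.33

After Aug 1: 90 on hand, pool $810.00 (≈ $9.0000 each)
After Aug 2: 432 on hand, pool $4,520.70 (≈ $10.4646 each)
After Aug 4: 613 on hand, pool $6,421.20 (≈ $10.4750 each)
After Aug 6: 962 on hand, pool $10,050.80 (≈ $10.4478 each)
Aug 7, sell 494: 494/962 × $10,050.80 → $5,161.22
After Aug 9: 845 on hand, pool $8,621.88 (≈ $10.2034 each)
After Aug 11: 1223 on hand, pool $11,059.98 (≈ $9.0433 each)
Aug 12, sell 988: 988/1223 × $11,059.98 → $8,934.79
Aug 14, sell 43: 43/235 × $2,125.19 → $388.86
Total COGS = $5,161.22 + $8,934.79 + $388.86 = $14,484.87
Ending inventory (cost pool remaining) = $1,736.33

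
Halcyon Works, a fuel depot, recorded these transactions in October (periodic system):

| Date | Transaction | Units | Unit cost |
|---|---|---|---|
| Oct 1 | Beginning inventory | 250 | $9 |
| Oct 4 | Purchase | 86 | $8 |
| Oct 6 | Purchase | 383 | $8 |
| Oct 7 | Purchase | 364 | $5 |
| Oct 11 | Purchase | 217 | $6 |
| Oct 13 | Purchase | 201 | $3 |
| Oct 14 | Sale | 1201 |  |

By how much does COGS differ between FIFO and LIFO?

FIFO COGS: 250 @ $9 + 86 @ $8 + 383 @ $8 + 364 @ $5 + 118 @ $6 = $8,530
LIFO COGS: 201 @ $3 + 217 @ $6 + 364 @ $5 + 383 @ $8 + 36 @ $8 = $7,077
Difference = |$8,530 − $7,077| = $1,453

$1,453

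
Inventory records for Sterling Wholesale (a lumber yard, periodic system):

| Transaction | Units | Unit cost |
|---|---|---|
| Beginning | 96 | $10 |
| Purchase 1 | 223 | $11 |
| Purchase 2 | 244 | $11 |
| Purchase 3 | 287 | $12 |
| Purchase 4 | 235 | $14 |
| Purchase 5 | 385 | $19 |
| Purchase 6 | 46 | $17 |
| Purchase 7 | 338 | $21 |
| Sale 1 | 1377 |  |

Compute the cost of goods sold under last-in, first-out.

COGS = $22,875

Sale 1 (1377) [LIFO — newest first]: 338 @ $21 + 46 @ $17 + 385 @ $19 + 235 @ $14 + 287 @ $12 + 86 @ $11 = $22,875
Ending inventory: 96 @ $10 + 223 @ $11 + 158 @ $11 = $5,151
Check: goods available $28,026 = COGS $22,875 + ending $5,151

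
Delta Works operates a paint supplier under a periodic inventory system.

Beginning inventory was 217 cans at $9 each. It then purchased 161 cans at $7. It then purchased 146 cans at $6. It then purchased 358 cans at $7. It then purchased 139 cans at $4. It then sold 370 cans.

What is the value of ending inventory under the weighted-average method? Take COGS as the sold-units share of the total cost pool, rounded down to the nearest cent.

Ending inventory = $4,474.75

Sale 1, sell 370: 370/1021 × $7,018.00 → $2,543.25
Ending inventory (cost pool remaining) = $4,474.75
Check: goods available $7,018.00 = COGS $2,543.25 + ending $4,474.75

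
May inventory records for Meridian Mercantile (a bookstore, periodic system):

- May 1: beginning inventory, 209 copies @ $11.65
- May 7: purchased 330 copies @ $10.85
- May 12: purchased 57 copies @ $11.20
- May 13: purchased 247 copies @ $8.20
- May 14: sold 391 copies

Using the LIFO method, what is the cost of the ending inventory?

May 14, 391 sold [LIFO — newest first]: 247 @ $8.20 + 57 @ $11.20 + 87 @ $10.85 = $3,607.75
Ending inventory: 209 @ $11.65 + 243 @ $10.85 = $5,071.40

Ending inventory = $5,071.40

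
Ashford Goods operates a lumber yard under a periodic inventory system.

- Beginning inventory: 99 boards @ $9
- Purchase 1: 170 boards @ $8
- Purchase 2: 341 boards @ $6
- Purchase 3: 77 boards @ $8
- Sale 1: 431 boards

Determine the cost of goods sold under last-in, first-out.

Sale 1 (431) [LIFO — newest first]: 77 @ $8 + 341 @ $6 + 13 @ $8 = $2,766
Ending inventory: 99 @ $9 + 157 @ $8 = $2,147
Check: goods available $4,913 = COGS $2,766 + ending $2,147

COGS = $2,766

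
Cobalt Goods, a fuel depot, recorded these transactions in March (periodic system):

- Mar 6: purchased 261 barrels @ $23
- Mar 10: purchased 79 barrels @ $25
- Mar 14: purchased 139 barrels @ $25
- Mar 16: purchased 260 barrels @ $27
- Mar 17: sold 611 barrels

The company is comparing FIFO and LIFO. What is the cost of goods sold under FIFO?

FIFO COGS: 261 @ $23 + 79 @ $25 + 139 @ $25 + 132 @ $27 = $15,017
LIFO COGS: 260 @ $27 + 139 @ $25 + 79 @ $25 + 133 @ $23 = $15,529

COGS = $15,017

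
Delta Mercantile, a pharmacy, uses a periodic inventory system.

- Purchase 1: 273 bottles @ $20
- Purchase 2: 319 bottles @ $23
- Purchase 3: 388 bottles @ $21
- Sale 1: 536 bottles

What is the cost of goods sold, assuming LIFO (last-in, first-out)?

Sale 1 (536) [LIFO — newest first]: 388 @ $21 + 148 @ $23 = $11,552
Ending inventory: 273 @ $20 + 171 @ $23 = $9,393
Check: goods available $20,945 = COGS $11,552 + ending $9,393

COGS = $11,552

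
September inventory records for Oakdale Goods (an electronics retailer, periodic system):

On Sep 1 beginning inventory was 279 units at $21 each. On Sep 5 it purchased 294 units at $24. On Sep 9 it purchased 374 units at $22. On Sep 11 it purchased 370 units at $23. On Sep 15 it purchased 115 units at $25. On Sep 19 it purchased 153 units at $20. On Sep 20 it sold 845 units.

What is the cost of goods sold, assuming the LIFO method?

COGS = $18,999

Sep 20, 845 sold [LIFO — newest first]: 153 @ $20 + 115 @ $25 + 370 @ $23 + 207 @ $22 = $18,999
Ending inventory: 279 @ $21 + 294 @ $24 + 167 @ $22 = $16,589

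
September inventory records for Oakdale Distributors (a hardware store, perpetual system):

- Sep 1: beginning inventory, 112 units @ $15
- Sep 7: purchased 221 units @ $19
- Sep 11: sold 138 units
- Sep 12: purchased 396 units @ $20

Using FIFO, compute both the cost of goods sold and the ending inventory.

COGS = $2,174; ending inventory = $11,625

Sep 11, 138 sold [FIFO — oldest first]: 112 @ $15 + 26 @ $19 = $2,174
Ending inventory: 195 @ $19 + 396 @ $20 = $11,625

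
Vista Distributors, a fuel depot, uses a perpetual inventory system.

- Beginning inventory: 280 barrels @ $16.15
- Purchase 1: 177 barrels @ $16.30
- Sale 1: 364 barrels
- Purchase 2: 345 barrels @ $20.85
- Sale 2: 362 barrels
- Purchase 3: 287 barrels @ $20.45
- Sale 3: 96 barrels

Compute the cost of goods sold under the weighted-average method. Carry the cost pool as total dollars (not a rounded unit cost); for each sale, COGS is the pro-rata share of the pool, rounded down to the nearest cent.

After Beginning: 280 on hand, pool $4,522.00 (≈ $16.1500 each)
After Purchase 1: 457 on hand, pool $7,407.10 (≈ $16.2081 each)
Sale 1, sell 364: 364/457 × $7,407.10 → $5,899.74
After Purchase 2: 438 on hand, pool $8,700.61 (≈ $19.8644 each)
Sale 2, sell 362: 362/438 × $8,700.61 → $7,190.91
After Purchase 3: 363 on hand, pool $7,378.85 (≈ $20.3274 each)
Sale 3, sell 96: 96/363 × $7,378.85 → $1,951.43
Total COGS = $5,899.74 + $7,190.91 + $1,951.43 = $15,042.08
Ending inventory (cost pool remaining) = $5,427.42
Check: goods available $20,469.50 = COGS $15,042.08 + ending $5,427.42

COGS = $15,042.08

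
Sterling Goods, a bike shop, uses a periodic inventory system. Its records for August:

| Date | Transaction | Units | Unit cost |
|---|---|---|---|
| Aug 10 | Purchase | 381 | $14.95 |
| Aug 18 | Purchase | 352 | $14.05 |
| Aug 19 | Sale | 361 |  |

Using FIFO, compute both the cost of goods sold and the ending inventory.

Aug 19, 361 sold [FIFO — oldest first]: 361 @ $14.95 = $5,396.95
Ending inventory: 20 @ $14.95 + 352 @ $14.05 = $5,244.60

COGS = $5,396.95; ending inventory = $5,244.60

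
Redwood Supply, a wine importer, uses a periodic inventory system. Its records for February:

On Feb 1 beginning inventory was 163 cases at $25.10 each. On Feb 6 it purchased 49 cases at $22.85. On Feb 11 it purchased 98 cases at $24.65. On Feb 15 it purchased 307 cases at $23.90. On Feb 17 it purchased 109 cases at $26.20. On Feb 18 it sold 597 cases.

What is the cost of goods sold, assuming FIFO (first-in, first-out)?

Feb 18, 597 sold [FIFO — oldest first]: 163 @ $25.10 + 49 @ $22.85 + 98 @ $24.65 + 287 @ $23.90 = $14,485.95
Ending inventory: 20 @ $23.90 + 109 @ $26.20 = $3,333.80

COGS = $14,485.95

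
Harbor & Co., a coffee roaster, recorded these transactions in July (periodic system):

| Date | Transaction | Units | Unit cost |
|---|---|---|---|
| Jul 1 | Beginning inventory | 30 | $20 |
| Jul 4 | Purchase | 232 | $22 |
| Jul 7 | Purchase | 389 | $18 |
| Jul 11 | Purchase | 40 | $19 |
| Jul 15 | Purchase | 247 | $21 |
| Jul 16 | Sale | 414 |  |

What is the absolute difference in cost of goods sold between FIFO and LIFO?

FIFO COGS: 30 @ $20 + 232 @ $22 + 152 @ $18 = $8,440
LIFO COGS: 247 @ $21 + 40 @ $19 + 127 @ $18 = $8,233
Difference = |$8,440 − $8,233| = $207

$207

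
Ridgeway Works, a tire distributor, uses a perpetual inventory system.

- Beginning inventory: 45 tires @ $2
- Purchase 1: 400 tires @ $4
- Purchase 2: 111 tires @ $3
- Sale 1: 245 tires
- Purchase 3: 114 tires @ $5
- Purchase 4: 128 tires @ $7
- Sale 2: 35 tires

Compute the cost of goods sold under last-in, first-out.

COGS = $1,114

Sale 1 (245) [LIFO — newest first]: 111 @ $3 + 134 @ $4 = $869
Sale 2 (35) [LIFO — newest first]: 35 @ $7 = $245
Total COGS = $869 + $245 = $1,114
Ending inventory: 45 @ $2 + 266 @ $4 + 114 @ $5 + 93 @ $7 = $2,375
Check: goods available $3,489 = COGS $1,114 + ending $2,375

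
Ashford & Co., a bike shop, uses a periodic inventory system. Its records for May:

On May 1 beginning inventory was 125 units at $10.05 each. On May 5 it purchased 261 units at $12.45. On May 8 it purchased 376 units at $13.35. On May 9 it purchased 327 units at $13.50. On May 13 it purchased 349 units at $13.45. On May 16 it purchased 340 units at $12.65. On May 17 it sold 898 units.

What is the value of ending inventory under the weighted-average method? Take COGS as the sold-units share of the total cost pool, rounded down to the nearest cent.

Ending inventory = $11,351.34

May 17, sell 898: 898/1778 × $22,934.85 → $11,583.51
Ending inventory (cost pool remaining) = $11,351.34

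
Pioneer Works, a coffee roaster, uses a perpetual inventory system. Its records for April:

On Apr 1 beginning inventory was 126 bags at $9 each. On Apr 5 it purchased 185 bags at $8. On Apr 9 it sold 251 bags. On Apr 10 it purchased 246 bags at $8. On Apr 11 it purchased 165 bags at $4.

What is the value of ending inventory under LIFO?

Ending inventory = $3,168

Apr 9, 251 sold [LIFO — newest first]: 185 @ $8 + 66 @ $9 = $2,074
Ending inventory: 60 @ $9 + 246 @ $8 + 165 @ $4 = $3,168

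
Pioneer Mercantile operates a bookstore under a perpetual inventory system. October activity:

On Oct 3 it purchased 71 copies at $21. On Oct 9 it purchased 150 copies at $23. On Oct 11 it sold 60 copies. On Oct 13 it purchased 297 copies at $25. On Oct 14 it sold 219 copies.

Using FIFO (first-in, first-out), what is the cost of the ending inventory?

Ending inventory = $5,975

Oct 11, 60 sold [FIFO — oldest first]: 60 @ $21 = $1,260
Oct 14, 219 sold [FIFO — oldest first]: 11 @ $21 + 150 @ $23 + 58 @ $25 = $5,131
Total COGS = $1,260 + $5,131 = $6,391
Ending inventory: 239 @ $25 = $5,975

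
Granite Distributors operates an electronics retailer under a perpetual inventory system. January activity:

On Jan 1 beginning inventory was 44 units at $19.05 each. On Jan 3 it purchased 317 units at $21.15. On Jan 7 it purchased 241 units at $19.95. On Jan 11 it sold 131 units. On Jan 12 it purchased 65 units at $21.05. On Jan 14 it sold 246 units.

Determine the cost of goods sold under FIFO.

COGS = $7,861.95

Jan 11, 131 sold [FIFO — oldest first]: 44 @ $19.05 + 87 @ $21.15 = $2,678.25
Jan 14, 246 sold [FIFO — oldest first]: 230 @ $21.15 + 16 @ $19.95 = $5,183.70
Total COGS = $2,678.25 + $5,183.70 = $7,861.95
Ending inventory: 225 @ $19.95 + 65 @ $21.05 = $5,857.00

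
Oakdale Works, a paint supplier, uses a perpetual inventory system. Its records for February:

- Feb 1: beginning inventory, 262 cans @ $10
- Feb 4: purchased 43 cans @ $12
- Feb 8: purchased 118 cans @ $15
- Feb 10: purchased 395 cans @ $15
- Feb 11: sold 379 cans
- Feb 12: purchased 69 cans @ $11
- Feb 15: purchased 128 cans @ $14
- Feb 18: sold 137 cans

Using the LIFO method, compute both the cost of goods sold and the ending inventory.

Feb 11, 379 sold [LIFO — newest first]: 379 @ $15 = $5,685
Feb 18, 137 sold [LIFO — newest first]: 128 @ $14 + 9 @ $11 = $1,891
Total COGS = $5,685 + $1,891 = $7,576
Ending inventory: 262 @ $10 + 43 @ $12 + 118 @ $15 + 16 @ $15 + 60 @ $11 = $5,806

COGS = $7,576; ending inventory = $5,806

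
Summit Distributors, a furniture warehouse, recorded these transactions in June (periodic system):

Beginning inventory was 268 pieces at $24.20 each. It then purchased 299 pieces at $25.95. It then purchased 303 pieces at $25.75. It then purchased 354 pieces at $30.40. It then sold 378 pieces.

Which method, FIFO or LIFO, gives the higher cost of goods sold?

LIFO

FIFO COGS: 268 @ $24.20 + 110 @ $25.95 = $9,340.10
LIFO COGS: 354 @ $30.40 + 24 @ $25.75 = $11,379.60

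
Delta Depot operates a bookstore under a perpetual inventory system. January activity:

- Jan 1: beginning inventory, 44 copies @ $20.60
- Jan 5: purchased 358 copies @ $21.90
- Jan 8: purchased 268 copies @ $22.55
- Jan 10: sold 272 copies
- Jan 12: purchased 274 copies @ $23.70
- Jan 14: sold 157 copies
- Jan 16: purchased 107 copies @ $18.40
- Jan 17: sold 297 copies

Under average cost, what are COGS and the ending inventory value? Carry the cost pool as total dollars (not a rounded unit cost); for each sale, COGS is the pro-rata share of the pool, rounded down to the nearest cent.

After Jan 1: 44 on hand, pool $906.40 (≈ $20.6000 each)
After Jan 5: 402 on hand, pool $8,746.60 (≈ $21.7577 each)
After Jan 8: 670 on hand, pool $14,790.00 (≈ $22.0746 each)
Jan 10, sell 272: 272/670 × $14,790.00 → $6,004.29
After Jan 12: 672 on hand, pool $15,279.51 (≈ $22.7374 each)
Jan 14, sell 157: 157/672 × $15,279.51 → $3,569.76
After Jan 16: 622 on hand, pool $13,678.55 (≈ $21.9912 each)
Jan 17, sell 297: 297/622 × $13,678.55 → $6,531.39
Total COGS = $6,004.29 + $3,569.76 + $6,531.39 = $16,105.44
Ending inventory (cost pool remaining) = $7,147.16
Check: goods available $23,252.60 = COGS $16,105.44 + ending $7,147.16

COGS = $16,105.44; ending inventory = $7,147.16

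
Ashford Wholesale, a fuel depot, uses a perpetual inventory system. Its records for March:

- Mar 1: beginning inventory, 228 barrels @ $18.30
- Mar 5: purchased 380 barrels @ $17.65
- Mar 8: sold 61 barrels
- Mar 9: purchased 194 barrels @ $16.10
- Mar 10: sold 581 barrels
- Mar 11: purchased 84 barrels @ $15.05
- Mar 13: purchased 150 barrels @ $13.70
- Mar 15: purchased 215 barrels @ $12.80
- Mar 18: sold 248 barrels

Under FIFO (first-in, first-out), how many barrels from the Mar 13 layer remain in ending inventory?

Mar 8, 61 sold [FIFO — oldest first]: 61 @ $18.30 = $1,116.30
Mar 10, 581 sold [FIFO — oldest first]: 167 @ $18.30 + 380 @ $17.65 + 34 @ $16.10 = $10,310.50
Mar 18, 248 sold [FIFO — oldest first]: 160 @ $16.10 + 84 @ $15.05 + 4 @ $13.70 = $3,895.00
Total COGS = $1,116.30 + $10,310.50 + $3,895.00 = $15,321.80
Ending inventory: 146 @ $13.70 + 215 @ $12.80 = $4,752.20

146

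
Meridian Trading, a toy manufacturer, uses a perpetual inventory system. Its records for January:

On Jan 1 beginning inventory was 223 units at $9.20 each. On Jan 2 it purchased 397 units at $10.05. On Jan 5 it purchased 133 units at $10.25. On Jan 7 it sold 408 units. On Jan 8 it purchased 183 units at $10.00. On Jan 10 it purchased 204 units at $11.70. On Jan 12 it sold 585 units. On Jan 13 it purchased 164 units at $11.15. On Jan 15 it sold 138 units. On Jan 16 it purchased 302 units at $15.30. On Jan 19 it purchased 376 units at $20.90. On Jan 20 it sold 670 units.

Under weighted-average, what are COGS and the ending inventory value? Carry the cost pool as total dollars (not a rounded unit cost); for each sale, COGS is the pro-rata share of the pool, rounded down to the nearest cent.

COGS = $22,877.78; ending inventory = $3,051.32

After Jan 1: 223 on hand, pool $2,051.60 (≈ $9.2000 each)
After Jan 2: 620 on hand, pool $6,041.45 (≈ $9.7443 each)
After Jan 5: 753 on hand, pool $7,404.70 (≈ $9.8336 each)
Jan 7, sell 408: 408/753 × $7,404.70 → $4,012.10
After Jan 8: 528 on hand, pool $5,222.60 (≈ $9.8913 each)
After Jan 10: 732 on hand, pool $7,609.40 (≈ $10.3954 each)
Jan 12, sell 585: 585/732 × $7,609.40 → $6,081.28
After Jan 13: 311 on hand, pool $3,356.72 (≈ $10.7933 each)
Jan 15, sell 138: 138/311 × $3,356.72 → $1,489.47
After Jan 16: 475 on hand, pool $6,487.85 (≈ $13.6586 each)
After Jan 19: 851 on hand, pool $14,346.25 (≈ $16.8581 each)
Jan 20, sell 670: 670/851 × $14,346.25 → $11,294.93
Total COGS = $4,012.10 + $6,081.28 + $1,489.47 + $11,294.93 = $22,877.78
Ending inventory (cost pool remaining) = $3,051.32
Check: goods available $25,929.10 = COGS $22,877.78 + ending $3,051.32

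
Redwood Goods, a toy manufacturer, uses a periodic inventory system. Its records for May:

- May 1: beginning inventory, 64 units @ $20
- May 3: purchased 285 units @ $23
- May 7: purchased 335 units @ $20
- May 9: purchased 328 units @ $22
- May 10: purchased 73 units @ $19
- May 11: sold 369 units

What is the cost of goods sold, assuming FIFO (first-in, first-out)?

COGS = $8,235

May 11, 369 sold [FIFO — oldest first]: 64 @ $20 + 285 @ $23 + 20 @ $20 = $8,235
Ending inventory: 315 @ $20 + 328 @ $22 + 73 @ $19 = $14,903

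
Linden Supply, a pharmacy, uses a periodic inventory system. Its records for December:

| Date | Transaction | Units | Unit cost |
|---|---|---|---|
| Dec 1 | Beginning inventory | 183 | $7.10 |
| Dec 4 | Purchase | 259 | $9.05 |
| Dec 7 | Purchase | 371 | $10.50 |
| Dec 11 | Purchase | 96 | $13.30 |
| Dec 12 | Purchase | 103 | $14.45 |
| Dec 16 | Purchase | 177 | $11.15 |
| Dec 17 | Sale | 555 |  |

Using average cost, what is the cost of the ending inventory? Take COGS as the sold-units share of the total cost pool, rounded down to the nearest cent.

Dec 17, sell 555: 555/1189 × $12,277.45 → $5,730.85
Ending inventory (cost pool remaining) = $6,546.60
Check: goods available $12,277.45 = COGS $5,730.85 + ending $6,546.60

Ending inventory = $6,546.60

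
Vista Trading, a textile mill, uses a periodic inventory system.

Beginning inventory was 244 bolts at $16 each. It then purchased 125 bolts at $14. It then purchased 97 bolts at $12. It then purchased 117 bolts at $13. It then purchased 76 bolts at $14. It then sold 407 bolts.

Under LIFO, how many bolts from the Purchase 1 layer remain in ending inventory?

Sale 1 (407) [LIFO — newest first]: 76 @ $14 + 117 @ $13 + 97 @ $12 + 117 @ $14 = $5,387
Ending inventory: 244 @ $16 + 8 @ $14 = $4,016

8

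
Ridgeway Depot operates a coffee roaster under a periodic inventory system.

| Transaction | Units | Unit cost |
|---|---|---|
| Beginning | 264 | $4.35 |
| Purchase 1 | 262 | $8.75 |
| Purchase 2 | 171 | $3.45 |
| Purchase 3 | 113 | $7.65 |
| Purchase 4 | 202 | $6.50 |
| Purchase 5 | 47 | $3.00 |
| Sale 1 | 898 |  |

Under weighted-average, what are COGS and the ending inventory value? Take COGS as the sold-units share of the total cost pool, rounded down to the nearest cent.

COGS = $5,384.01; ending inventory = $965.29

Sale 1, sell 898: 898/1059 × $6,349.30 → $5,384.01
Ending inventory (cost pool remaining) = $965.29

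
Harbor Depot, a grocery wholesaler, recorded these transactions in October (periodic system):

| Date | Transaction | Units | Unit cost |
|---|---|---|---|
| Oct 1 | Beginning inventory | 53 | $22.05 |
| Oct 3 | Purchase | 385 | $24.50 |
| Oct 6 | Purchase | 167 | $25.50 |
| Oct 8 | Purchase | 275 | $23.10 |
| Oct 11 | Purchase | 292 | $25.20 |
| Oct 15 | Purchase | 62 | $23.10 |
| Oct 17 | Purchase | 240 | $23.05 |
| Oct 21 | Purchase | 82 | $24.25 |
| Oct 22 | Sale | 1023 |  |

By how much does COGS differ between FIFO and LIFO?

FIFO COGS: 53 @ $22.05 + 385 @ $24.50 + 167 @ $25.50 + 275 @ $23.10 + 143 @ $25.20 = $24,815.75
LIFO COGS: 82 @ $24.25 + 240 @ $23.05 + 62 @ $23.10 + 292 @ $25.20 + 275 @ $23.10 + 72 @ $25.50 = $24,499.60
Difference = |$24,815.75 − $24,499.60| = $316.15

$316.15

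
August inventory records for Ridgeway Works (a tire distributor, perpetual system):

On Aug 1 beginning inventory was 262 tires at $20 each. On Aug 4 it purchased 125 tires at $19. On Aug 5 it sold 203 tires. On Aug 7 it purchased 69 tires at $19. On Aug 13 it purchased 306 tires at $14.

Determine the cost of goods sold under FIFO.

COGS = $4,060

Aug 5, 203 sold [FIFO — oldest first]: 203 @ $20 = $4,060
Ending inventory: 59 @ $20 + 125 @ $19 + 69 @ $19 + 306 @ $14 = $9,150
Check: goods available $13,210 = COGS $4,060 + ending $9,150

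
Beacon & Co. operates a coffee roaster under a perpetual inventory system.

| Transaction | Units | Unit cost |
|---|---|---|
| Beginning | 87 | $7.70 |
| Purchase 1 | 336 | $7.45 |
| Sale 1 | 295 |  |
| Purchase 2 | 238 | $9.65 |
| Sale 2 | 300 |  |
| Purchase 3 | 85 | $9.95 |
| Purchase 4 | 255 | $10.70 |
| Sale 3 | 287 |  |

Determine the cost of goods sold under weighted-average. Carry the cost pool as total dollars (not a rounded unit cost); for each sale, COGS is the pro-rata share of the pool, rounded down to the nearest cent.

COGS = $7,824.28

After Beginning: 87 on hand, pool $669.90 (≈ $7.7000 each)
After Purchase 1: 423 on hand, pool $3,173.10 (≈ $7.5014 each)
Sale 1, sell 295: 295/423 × $3,173.10 → $2,212.91
After Purchase 2: 366 on hand, pool $3,256.89 (≈ $8.8986 each)
Sale 2, sell 300: 300/366 × $3,256.89 → $2,669.58
After Purchase 3: 151 on hand, pool $1,433.06 (≈ $9.4905 each)
After Purchase 4: 406 on hand, pool $4,161.56 (≈ $10.2501 each)
Sale 3, sell 287: 287/406 × $4,161.56 → $2,941.79
Total COGS = $2,212.91 + $2,669.58 + $2,941.79 = $7,824.28
Ending inventory (cost pool remaining) = $1,219.77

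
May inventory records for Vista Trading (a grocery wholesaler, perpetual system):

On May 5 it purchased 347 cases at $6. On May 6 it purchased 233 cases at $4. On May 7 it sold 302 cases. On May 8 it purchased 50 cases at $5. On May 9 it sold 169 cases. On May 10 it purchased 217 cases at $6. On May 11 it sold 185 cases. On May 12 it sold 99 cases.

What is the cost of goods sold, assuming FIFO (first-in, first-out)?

May 7, 302 sold [FIFO — oldest first]: 302 @ $6 = $1,812
May 9, 169 sold [FIFO — oldest first]: 45 @ $6 + 124 @ $4 = $766
May 11, 185 sold [FIFO — oldest first]: 109 @ $4 + 50 @ $5 + 26 @ $6 = $842
May 12, 99 sold [FIFO — oldest first]: 99 @ $6 = $594
Total COGS = $1,812 + $766 + $842 + $594 = $4,014
Ending inventory: 92 @ $6 = $552

COGS = $4,014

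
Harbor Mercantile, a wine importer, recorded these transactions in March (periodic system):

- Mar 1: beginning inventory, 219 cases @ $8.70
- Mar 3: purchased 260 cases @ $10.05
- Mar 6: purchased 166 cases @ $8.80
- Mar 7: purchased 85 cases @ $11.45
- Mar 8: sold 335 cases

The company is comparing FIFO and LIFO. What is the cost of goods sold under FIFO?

FIFO COGS: 219 @ $8.70 + 116 @ $10.05 = $3,071.10
LIFO COGS: 85 @ $11.45 + 166 @ $8.80 + 84 @ $10.05 = $3,278.25

COGS = $3,071.10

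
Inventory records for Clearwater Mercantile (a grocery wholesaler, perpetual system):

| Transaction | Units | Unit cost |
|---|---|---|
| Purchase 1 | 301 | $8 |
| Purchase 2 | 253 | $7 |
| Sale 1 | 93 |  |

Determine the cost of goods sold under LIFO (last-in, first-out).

COGS = $651

Sale 1 (93) [LIFO — newest first]: 93 @ $7 = $651
Ending inventory: 301 @ $8 + 160 @ $7 = $3,528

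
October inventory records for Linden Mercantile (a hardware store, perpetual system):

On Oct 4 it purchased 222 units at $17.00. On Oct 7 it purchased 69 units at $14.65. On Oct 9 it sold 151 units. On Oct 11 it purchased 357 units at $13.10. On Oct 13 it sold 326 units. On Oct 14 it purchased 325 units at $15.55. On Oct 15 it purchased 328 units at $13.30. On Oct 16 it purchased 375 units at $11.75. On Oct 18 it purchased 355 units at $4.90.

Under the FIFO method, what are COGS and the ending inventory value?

Oct 9, 151 sold [FIFO — oldest first]: 151 @ $17.00 = $2,567.00
Oct 13, 326 sold [FIFO — oldest first]: 71 @ $17.00 + 69 @ $14.65 + 186 @ $13.10 = $4,654.45
Total COGS = $2,567.00 + $4,654.45 = $7,221.45
Ending inventory: 171 @ $13.10 + 325 @ $15.55 + 328 @ $13.30 + 375 @ $11.75 + 355 @ $4.90 = $17,802.00
Check: goods available $25,023.45 = COGS $7,221.45 + ending $17,802.00

COGS = $7,221.45; ending inventory = $17,802.00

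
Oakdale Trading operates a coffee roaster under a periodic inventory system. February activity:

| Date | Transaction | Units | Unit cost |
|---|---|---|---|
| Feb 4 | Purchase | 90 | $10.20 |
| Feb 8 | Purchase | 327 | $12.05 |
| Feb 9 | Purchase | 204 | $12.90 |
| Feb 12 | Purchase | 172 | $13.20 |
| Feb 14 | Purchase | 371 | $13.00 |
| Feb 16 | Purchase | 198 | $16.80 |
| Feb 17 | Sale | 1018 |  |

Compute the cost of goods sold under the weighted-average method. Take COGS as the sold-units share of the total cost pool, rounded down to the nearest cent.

Feb 17, sell 1018: 1018/1362 × $17,909.75 → $13,386.28
Ending inventory (cost pool remaining) = $4,523.47

COGS = $13,386.28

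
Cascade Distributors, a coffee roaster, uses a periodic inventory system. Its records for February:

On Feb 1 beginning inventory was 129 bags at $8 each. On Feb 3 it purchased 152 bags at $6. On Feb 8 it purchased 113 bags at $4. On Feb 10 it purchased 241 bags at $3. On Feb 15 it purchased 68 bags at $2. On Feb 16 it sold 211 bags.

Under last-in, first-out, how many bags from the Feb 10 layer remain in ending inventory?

Feb 16, 211 sold [LIFO — newest first]: 68 @ $2 + 143 @ $3 = $565
Ending inventory: 129 @ $8 + 152 @ $6 + 113 @ $4 + 98 @ $3 = $2,690

98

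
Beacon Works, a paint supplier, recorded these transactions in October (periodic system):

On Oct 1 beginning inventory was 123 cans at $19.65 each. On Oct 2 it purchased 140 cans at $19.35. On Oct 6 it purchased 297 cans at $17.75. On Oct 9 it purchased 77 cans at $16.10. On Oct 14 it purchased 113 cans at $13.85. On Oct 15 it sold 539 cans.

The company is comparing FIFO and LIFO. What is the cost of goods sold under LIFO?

COGS = $9,082.70

FIFO COGS: 123 @ $19.65 + 140 @ $19.35 + 276 @ $17.75 = $10,024.95
LIFO COGS: 113 @ $13.85 + 77 @ $16.10 + 297 @ $17.75 + 52 @ $19.35 = $9,082.70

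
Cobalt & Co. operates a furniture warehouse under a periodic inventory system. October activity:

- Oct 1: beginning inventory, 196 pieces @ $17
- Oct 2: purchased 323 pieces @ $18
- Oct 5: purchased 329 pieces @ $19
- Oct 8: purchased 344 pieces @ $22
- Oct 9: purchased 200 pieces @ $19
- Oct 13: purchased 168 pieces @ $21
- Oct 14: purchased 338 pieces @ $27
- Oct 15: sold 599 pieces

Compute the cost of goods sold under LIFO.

COGS = $14,421

Oct 15, 599 sold [LIFO — newest first]: 338 @ $27 + 168 @ $21 + 93 @ $19 = $14,421
Ending inventory: 196 @ $17 + 323 @ $18 + 329 @ $19 + 344 @ $22 + 107 @ $19 = $24,998
Check: goods available $39,419 = COGS $14,421 + ending $24,998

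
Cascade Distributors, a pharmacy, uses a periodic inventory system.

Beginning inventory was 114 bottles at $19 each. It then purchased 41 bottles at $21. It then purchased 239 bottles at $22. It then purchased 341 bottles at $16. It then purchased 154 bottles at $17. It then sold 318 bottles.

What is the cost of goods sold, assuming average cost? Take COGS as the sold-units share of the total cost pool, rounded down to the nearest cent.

COGS = $5,851.70

Sale 1, sell 318: 318/889 × $16,359.00 → $5,851.70
Ending inventory (cost pool remaining) = $10,507.30
Check: goods available $16,359.00 = COGS $5,851.70 + ending $10,507.30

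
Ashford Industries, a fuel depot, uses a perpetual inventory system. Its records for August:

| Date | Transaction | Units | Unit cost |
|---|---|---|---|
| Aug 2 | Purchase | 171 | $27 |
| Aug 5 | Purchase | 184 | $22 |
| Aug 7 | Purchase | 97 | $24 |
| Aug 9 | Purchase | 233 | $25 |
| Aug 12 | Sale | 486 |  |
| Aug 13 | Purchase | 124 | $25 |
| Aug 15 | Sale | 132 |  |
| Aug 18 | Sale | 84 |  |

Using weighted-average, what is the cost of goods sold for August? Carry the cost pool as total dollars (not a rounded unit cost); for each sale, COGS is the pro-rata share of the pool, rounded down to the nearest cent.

COGS = $17,272.53

After Aug 2: 171 on hand, pool $4,617.00 (≈ $27.0000 each)
After Aug 5: 355 on hand, pool $8,665.00 (≈ $24.4085 each)
After Aug 7: 452 on hand, pool $10,993.00 (≈ $24.3208 each)
After Aug 9: 685 on hand, pool $16,818.00 (≈ $24.5518 each)
Aug 12, sell 486: 486/685 × $16,818.00 → $11,932.18
After Aug 13: 323 on hand, pool $7,985.82 (≈ $24.7239 each)
Aug 15, sell 132: 132/323 × $7,985.82 → $3,263.55
Aug 18, sell 84: 84/191 × $4,722.27 → $2,076.80
Total COGS = $11,932.18 + $3,263.55 + $2,076.80 = $17,272.53
Ending inventory (cost pool remaining) = $2,645.47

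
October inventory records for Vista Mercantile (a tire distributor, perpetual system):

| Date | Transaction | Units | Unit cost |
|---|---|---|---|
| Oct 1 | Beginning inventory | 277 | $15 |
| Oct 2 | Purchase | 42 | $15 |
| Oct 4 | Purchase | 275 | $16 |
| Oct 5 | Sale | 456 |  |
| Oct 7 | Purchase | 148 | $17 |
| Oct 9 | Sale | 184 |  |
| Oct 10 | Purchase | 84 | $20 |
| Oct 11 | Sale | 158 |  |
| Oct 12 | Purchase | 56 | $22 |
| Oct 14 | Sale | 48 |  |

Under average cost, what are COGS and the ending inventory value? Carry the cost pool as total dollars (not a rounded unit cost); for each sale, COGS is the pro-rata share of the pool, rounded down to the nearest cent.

After Oct 1: 277 on hand, pool $4,155.00 (≈ $15.0000 each)
After Oct 2: 319 on hand, pool $4,785.00 (≈ $15.0000 each)
After Oct 4: 594 on hand, pool $9,185.00 (≈ $15.4630 each)
Oct 5, sell 456: 456/594 × $9,185.00 → $7,051.11
After Oct 7: 286 on hand, pool $4,649.89 (≈ $16.2584 each)
Oct 9, sell 184: 184/286 × $4,649.89 → $2,991.53
After Oct 10: 186 on hand, pool $3,338.36 (≈ $17.9482 each)
Oct 11, sell 158: 158/186 × $3,338.36 → $2,835.81
After Oct 12: 84 on hand, pool $1,734.55 (≈ $20.6494 each)
Oct 14, sell 48: 48/84 × $1,734.55 → $991.17
Total COGS = $7,051.11 + $2,991.53 + $2,835.81 + $991.17 = $13,869.62
Ending inventory (cost pool remaining) = $743.38
Check: goods available $14,613.00 = COGS $13,869.62 + ending $743.38

COGS = $13,869.62; ending inventory = $743.38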